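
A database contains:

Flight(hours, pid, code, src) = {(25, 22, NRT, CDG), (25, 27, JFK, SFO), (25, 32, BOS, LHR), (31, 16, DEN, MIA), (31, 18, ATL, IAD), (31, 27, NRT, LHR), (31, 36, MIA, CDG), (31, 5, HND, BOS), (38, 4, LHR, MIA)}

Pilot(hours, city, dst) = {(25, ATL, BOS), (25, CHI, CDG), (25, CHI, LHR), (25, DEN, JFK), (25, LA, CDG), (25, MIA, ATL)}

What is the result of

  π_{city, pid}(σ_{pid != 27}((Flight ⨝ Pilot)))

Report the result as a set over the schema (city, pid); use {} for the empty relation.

{(ATL, 22), (ATL, 32), (CHI, 22), (CHI, 32), (DEN, 22), (DEN, 32), (LA, 22), (LA, 32), (MIA, 22), (MIA, 32)}

Joining Flight and Pilot on hours yields {(25, 22, NRT, CDG, ATL, BOS), (25, 22, NRT, CDG, CHI, CDG), (25, 22, NRT, CDG, CHI, LHR), (25, 22, NRT, CDG, DEN, JFK), (25, 22, NRT, CDG, LA, CDG), (25, 22, NRT, CDG, MIA, ATL), (25, 27, JFK, SFO, ATL, BOS), (25, 27, JFK, SFO, CHI, CDG), (25, 27, JFK, SFO, CHI, LHR), (25, 27, JFK, SFO, DEN, JFK), (25, 27, JFK, SFO, LA, CDG), (25, 27, JFK, SFO, MIA, ATL), (25, 32, BOS, LHR, ATL, BOS), (25, 32, BOS, LHR, CHI, CDG), (25, 32, BOS, LHR, CHI, LHR), (25, 32, BOS, LHR, DEN, JFK), (25, 32, BOS, LHR, LA, CDG), (25, 32, BOS, LHR, MIA, ATL)}.
σ[pid != 27]: keep tuples satisfying pid != 27 → {(25, 22, NRT, CDG, ATL, BOS), (25, 22, NRT, CDG, CHI, CDG), (25, 22, NRT, CDG, CHI, LHR), (25, 22, NRT, CDG, DEN, JFK), (25, 22, NRT, CDG, LA, CDG), (25, 22, NRT, CDG, MIA, ATL), (25, 32, BOS, LHR, ATL, BOS), (25, 32, BOS, LHR, CHI, CDG), (25, 32, BOS, LHR, CHI, LHR), (25, 32, BOS, LHR, DEN, JFK), (25, 32, BOS, LHR, LA, CDG), (25, 32, BOS, LHR, MIA, ATL)}
π_{city, pid} gives {(ATL, 22), (ATL, 32), (CHI, 22), (CHI, 32), (DEN, 22), (DEN, 32), (LA, 22), (LA, 32), (MIA, 22), (MIA, 32)} (2 duplicate(s) eliminated).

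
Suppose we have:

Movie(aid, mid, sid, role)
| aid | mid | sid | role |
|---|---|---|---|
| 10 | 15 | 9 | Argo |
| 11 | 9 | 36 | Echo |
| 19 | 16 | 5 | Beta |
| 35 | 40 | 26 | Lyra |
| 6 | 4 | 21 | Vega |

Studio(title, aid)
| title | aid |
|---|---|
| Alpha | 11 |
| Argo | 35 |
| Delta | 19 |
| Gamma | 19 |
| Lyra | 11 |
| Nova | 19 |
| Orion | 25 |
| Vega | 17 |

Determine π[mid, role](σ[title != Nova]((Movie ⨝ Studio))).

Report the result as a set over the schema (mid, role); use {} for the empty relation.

{(16, Beta), (40, Lyra), (9, Echo)}

Movie ⋈ Studio (natural join on aid): {(11, 9, 36, Echo, Alpha), (11, 9, 36, Echo, Lyra), (19, 16, 5, Beta, Delta), (19, 16, 5, Beta, Gamma), (19, 16, 5, Beta, Nova), (35, 40, 26, Lyra, Argo)}
σ[title != Nova]: keep tuples satisfying title != Nova → {(11, 9, 36, Echo, Alpha), (11, 9, 36, Echo, Lyra), (19, 16, 5, Beta, Delta), (19, 16, 5, Beta, Gamma), (35, 40, 26, Lyra, Argo)}
Keep only column(s) mid, role (2 duplicate(s) eliminated): {(16, Beta), (40, Lyra), (9, Echo)}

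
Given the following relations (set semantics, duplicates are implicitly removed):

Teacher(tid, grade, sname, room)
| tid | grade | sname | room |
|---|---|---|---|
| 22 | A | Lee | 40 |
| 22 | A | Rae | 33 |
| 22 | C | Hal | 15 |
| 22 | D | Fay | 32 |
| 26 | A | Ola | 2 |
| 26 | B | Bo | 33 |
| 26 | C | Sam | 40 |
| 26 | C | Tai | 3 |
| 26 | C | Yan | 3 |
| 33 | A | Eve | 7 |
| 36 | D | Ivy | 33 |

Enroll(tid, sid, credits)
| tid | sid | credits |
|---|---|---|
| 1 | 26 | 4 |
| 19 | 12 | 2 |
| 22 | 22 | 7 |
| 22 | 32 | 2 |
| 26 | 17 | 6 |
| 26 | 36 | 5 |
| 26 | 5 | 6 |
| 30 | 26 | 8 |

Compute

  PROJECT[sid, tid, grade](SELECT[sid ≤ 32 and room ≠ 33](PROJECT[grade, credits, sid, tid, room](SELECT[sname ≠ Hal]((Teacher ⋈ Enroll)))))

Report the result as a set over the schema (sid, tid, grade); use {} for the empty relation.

Natural join on tid: {(22, A, Lee, 40, 22, 7), (22, A, Lee, 40, 32, 2), (22, A, Rae, 33, 22, 7), (22, A, Rae, 33, 32, 2), (22, C, Hal, 15, 22, 7), (22, C, Hal, 15, 32, 2), (22, D, Fay, 32, 22, 7), (22, D, Fay, 32, 32, 2), (26, A, Ola, 2, 17, 6), (26, A, Ola, 2, 36, 5), (26, A, Ola, 2, 5, 6), (26, B, Bo, 33, 17, 6), (26, B, Bo, 33, 36, 5), (26, B, Bo, 33, 5, 6), (26, C, Sam, 40, 17, 6), (26, C, Sam, 40, 36, 5), (26, C, Sam, 40, 5, 6), (26, C, Tai, 3, 17, 6), (26, C, Tai, 3, 36, 5), (26, C, Tai, 3, 5, 6), (26, C, Yan, 3, 17, 6), (26, C, Yan, 3, 36, 5), (26, C, Yan, 3, 5, 6)}
σ[sname ≠ Hal]: keep tuples satisfying sname ≠ Hal → {(22, A, Lee, 40, 22, 7), (22, A, Lee, 40, 32, 2), (22, A, Rae, 33, 22, 7), (22, A, Rae, 33, 32, 2), (22, D, Fay, 32, 22, 7), (22, D, Fay, 32, 32, 2), (26, A, Ola, 2, 17, 6), (26, A, Ola, 2, 36, 5), (26, A, Ola, 2, 5, 6), (26, B, Bo, 33, 17, 6), (26, B, Bo, 33, 36, 5), (26, B, Bo, 33, 5, 6), (26, C, Sam, 40, 17, 6), (26, C, Sam, 40, 36, 5), (26, C, Sam, 40, 5, 6), (26, C, Tai, 3, 17, 6), (26, C, Tai, 3, 36, 5), (26, C, Tai, 3, 5, 6), (26, C, Yan, 3, 17, 6), (26, C, Yan, 3, 36, 5), (26, C, Yan, 3, 5, 6)}
Keep only column(s) grade, credits, sid, tid, room (3 duplicate(s) eliminated): {(A, 2, 32, 22, 33), (A, 2, 32, 22, 40), (A, 5, 36, 26, 2), (A, 6, 17, 26, 2), (A, 6, 5, 26, 2), (A, 7, 22, 22, 33), (A, 7, 22, 22, 40), (B, 5, 36, 26, 33), (B, 6, 17, 26, 33), (B, 6, 5, 26, 33), (C, 5, 36, 26, 3), (C, 5, 36, 26, 40), (C, 6, 17, 26, 3), (C, 6, 17, 26, 40), (C, 6, 5, 26, 3), (C, 6, 5, 26, 40), (D, 2, 32, 22, 32), (D, 7, 22, 22, 32)}
σ[sid ≤ 32 and room ≠ 33]: keep tuples satisfying sid ≤ 32 and room ≠ 33 → {(A, 2, 32, 22, 40), (A, 6, 17, 26, 2), (A, 6, 5, 26, 2), (A, 7, 22, 22, 40), (C, 6, 17, 26, 3), (C, 6, 17, 26, 40), (C, 6, 5, 26, 3), (C, 6, 5, 26, 40), (D, 2, 32, 22, 32), (D, 7, 22, 22, 32)}
Keep only column(s) sid, tid, grade (2 duplicate(s) eliminated): {(17, 26, A), (17, 26, C), (22, 22, A), (22, 22, D), (32, 22, A), (32, 22, D), (5, 26, A), (5, 26, C)}

{(17, 26, A), (17, 26, C), (22, 22, A), (22, 22, D), (32, 22, A), (32, 22, D), (5, 26, A), (5, 26, C)}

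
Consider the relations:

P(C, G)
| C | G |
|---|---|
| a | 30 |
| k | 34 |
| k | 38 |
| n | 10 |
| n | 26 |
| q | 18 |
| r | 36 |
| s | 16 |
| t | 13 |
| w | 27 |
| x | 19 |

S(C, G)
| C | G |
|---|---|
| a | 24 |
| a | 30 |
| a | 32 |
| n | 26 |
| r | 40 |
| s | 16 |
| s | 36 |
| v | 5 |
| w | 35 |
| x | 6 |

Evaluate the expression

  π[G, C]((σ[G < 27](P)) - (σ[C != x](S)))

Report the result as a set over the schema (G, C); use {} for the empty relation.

Filtering on G < 27 leaves {(n, 10), (n, 26), (q, 18), (s, 16), (t, 13), (x, 19)}.
Filtering on C != x leaves {(a, 24), (a, 30), (a, 32), (n, 26), (r, 40), (s, 16), (s, 36), (v, 5), (w, 35)}.
Difference: {(n, 10), (n, 26), (q, 18), (s, 16), (t, 13), (x, 19)} with {(a, 24), (a, 30), (a, 32), (n, 26), (r, 40), (s, 16), (s, 36), (v, 5), (w, 35)} → {(n, 10), (q, 18), (t, 13), (x, 19)}
Projecting to G, C: {(10, n), (13, t), (18, q), (19, x)}

{(10, n), (13, t), (18, q), (19, x)}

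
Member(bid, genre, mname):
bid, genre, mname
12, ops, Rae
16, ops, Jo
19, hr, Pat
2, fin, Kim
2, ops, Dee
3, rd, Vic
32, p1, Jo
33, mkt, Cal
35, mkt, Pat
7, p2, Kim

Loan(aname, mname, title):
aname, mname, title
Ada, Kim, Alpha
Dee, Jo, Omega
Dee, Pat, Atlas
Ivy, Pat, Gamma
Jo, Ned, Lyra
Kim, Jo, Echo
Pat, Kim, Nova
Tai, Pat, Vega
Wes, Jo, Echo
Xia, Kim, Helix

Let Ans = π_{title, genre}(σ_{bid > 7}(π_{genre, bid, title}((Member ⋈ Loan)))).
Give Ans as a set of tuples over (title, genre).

{(Atlas, hr), (Atlas, mkt), (Echo, ops), (Echo, p1), (Gamma, hr), (Gamma, mkt), (Omega, ops), (Omega, p1), (Vega, hr), (Vega, mkt)}

Member ⋈ Loan (natural join on mname): {(16, ops, Jo, Dee, Omega), (16, ops, Jo, Kim, Echo), (16, ops, Jo, Wes, Echo), (19, hr, Pat, Dee, Atlas), (19, hr, Pat, Ivy, Gamma), (19, hr, Pat, Tai, Vega), (2, fin, Kim, Ada, Alpha), (2, fin, Kim, Pat, Nova), (2, fin, Kim, Xia, Helix), (32, p1, Jo, Dee, Omega), (32, p1, Jo, Kim, Echo), (32, p1, Jo, Wes, Echo), (35, mkt, Pat, Dee, Atlas), (35, mkt, Pat, Ivy, Gamma), (35, mkt, Pat, Tai, Vega), (7, p2, Kim, Ada, Alpha), (7, p2, Kim, Pat, Nova), (7, p2, Kim, Xia, Helix)}
π[genre, bid, title]: project onto (genre, bid, title) (2 duplicate(s) eliminated) → {(fin, 2, Alpha), (fin, 2, Helix), (fin, 2, Nova), (hr, 19, Atlas), (hr, 19, Gamma), (hr, 19, Vega), (mkt, 35, Atlas), (mkt, 35, Gamma), (mkt, 35, Vega), (ops, 16, Echo), (ops, 16, Omega), (p1, 32, Echo), (p1, 32, Omega), (p2, 7, Alpha), (p2, 7, Helix), (p2, 7, Nova)}
Filtering on bid > 7 leaves {(hr, 19, Atlas), (hr, 19, Gamma), (hr, 19, Vega), (mkt, 35, Atlas), (mkt, 35, Gamma), (mkt, 35, Vega), (ops, 16, Echo), (ops, 16, Omega), (p1, 32, Echo), (p1, 32, Omega)}.
π[title, genre]: project onto (title, genre) → {(Atlas, hr), (Atlas, mkt), (Echo, ops), (Echo, p1), (Gamma, hr), (Gamma, mkt), (Omega, ops), (Omega, p1), (Vega, hr), (Vega, mkt)}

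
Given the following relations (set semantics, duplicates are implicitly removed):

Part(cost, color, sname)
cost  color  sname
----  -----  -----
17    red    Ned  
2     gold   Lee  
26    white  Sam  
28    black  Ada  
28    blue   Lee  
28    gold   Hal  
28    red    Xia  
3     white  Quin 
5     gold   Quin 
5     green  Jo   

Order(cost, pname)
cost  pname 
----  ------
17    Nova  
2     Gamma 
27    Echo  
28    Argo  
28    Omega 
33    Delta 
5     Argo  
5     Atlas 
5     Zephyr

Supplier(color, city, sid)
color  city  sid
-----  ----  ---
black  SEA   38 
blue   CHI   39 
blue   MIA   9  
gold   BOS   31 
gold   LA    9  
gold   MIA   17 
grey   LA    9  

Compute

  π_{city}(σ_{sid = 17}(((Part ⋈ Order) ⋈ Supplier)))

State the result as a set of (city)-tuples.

Part ⋈ Order (natural join on cost): {(17, red, Ned, Nova), (2, gold, Lee, Gamma), (28, black, Ada, Argo), (28, black, Ada, Omega), (28, blue, Lee, Argo), (28, blue, Lee, Omega), (28, gold, Hal, Argo), (28, gold, Hal, Omega), (28, red, Xia, Argo), (28, red, Xia, Omega), (5, gold, Quin, Argo), (5, gold, Quin, Atlas), (5, gold, Quin, Zephyr), (5, green, Jo, Argo), (5, green, Jo, Atlas), (5, green, Jo, Zephyr)}
(Part ⋈ Order) ⋈ Supplier (natural join on color): {(2, gold, Lee, Gamma, BOS, 31), (2, gold, Lee, Gamma, LA, 9), (2, gold, Lee, Gamma, MIA, 17), (28, black, Ada, Argo, SEA, 38), (28, black, Ada, Omega, SEA, 38), (28, blue, Lee, Argo, CHI, 39), (28, blue, Lee, Argo, MIA, 9), (28, blue, Lee, Omega, CHI, 39), (28, blue, Lee, Omega, MIA, 9), (28, gold, Hal, Argo, BOS, 31), (28, gold, Hal, Argo, LA, 9), (28, gold, Hal, Argo, MIA, 17), (28, gold, Hal, Omega, BOS, 31), (28, gold, Hal, Omega, LA, 9), (28, gold, Hal, Omega, MIA, 17), (5, gold, Quin, Argo, BOS, 31), (5, gold, Quin, Argo, LA, 9), (5, gold, Quin, Argo, MIA, 17), (5, gold, Quin, Atlas, BOS, 31), (5, gold, Quin, Atlas, LA, 9), (5, gold, Quin, Atlas, MIA, 17), (5, gold, Quin, Zephyr, BOS, 31), (5, gold, Quin, Zephyr, LA, 9), (5, gold, Quin, Zephyr, MIA, 17)}
σ[sid = 17]: keep tuples satisfying sid = 17 → {(2, gold, Lee, Gamma, MIA, 17), (28, gold, Hal, Argo, MIA, 17), (28, gold, Hal, Omega, MIA, 17), (5, gold, Quin, Argo, MIA, 17), (5, gold, Quin, Atlas, MIA, 17), (5, gold, Quin, Zephyr, MIA, 17)}
Keep only column(s) city (5 duplicate(s) eliminated): {MIA}

{MIA}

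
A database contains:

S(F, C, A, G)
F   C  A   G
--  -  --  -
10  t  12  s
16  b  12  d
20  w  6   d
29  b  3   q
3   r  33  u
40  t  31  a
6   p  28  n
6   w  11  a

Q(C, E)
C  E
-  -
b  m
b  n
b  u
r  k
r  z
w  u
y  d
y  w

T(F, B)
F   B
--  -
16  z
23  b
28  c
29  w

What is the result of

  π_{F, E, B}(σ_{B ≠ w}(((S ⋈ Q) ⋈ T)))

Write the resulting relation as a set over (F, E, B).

Joining S and Q on C yields {(16, b, 12, d, m), (16, b, 12, d, n), (16, b, 12, d, u), (20, w, 6, d, u), (29, b, 3, q, m), (29, b, 3, q, n), (29, b, 3, q, u), (3, r, 33, u, k), (3, r, 33, u, z), (6, w, 11, a, u)}.
Joining (S ⋈ Q) and T on F yields {(16, b, 12, d, m, z), (16, b, 12, d, n, z), (16, b, 12, d, u, z), (29, b, 3, q, m, w), (29, b, 3, q, n, w), (29, b, 3, q, u, w)}.
Filtering on B ≠ w leaves {(16, b, 12, d, m, z), (16, b, 12, d, n, z), (16, b, 12, d, u, z)}.
Keep only column(s) F, E, B: {(16, m, z), (16, n, z), (16, u, z)}

{(16, m, z), (16, n, z), (16, u, z)}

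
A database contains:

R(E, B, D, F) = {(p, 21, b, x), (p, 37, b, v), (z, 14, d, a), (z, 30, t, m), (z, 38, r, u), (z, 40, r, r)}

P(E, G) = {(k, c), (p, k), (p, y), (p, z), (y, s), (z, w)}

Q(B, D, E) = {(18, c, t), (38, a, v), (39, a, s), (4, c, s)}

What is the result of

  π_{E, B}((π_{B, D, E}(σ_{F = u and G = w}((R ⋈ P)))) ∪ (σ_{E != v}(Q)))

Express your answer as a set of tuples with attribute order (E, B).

R ⋈ P (natural join on E): {(p, 21, b, x, k), (p, 21, b, x, y), (p, 21, b, x, z), (p, 37, b, v, k), (p, 37, b, v, y), (p, 37, b, v, z), (z, 14, d, a, w), (z, 30, t, m, w), (z, 38, r, u, w), (z, 40, r, r, w)}
σ[F = u and G = w]: keep tuples satisfying F = u and G = w → {(z, 38, r, u, w)}
Projecting to B, D, E: {(38, r, z)}
σ[E != v]: keep tuples satisfying E != v → {(18, c, t), (39, a, s), (4, c, s)}
Set union of the two operands is {(18, c, t), (38, r, z), (39, a, s), (4, c, s)}.
Projecting to E, B: {(s, 39), (s, 4), (t, 18), (z, 38)}

{(s, 39), (s, 4), (t, 18), (z, 38)}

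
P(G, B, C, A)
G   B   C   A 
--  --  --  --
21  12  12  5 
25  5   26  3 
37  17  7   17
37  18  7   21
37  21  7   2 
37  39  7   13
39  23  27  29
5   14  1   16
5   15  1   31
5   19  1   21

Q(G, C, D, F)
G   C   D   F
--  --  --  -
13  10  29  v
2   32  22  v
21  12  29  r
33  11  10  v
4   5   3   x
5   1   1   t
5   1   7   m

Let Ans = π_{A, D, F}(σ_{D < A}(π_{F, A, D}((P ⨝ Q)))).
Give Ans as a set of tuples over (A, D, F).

{(16, 1, t), (16, 7, m), (21, 1, t), (21, 7, m), (31, 1, t), (31, 7, m)}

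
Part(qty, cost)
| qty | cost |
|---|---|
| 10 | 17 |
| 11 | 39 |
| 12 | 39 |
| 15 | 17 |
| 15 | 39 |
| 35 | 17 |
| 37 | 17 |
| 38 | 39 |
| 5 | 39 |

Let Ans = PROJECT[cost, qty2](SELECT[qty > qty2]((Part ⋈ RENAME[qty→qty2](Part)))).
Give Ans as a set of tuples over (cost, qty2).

ρ[qty→qty2]: schema becomes (qty2, cost); tuples unchanged.
Part ⋈ RENAME[qty→qty2](Part) (natural join on cost): {(10, 17, 10), (10, 17, 15), (10, 17, 35), (10, 17, 37), (11, 39, 11), (11, 39, 12), (11, 39, 15), (11, 39, 38), (11, 39, 5), (12, 39, 11), (12, 39, 12), (12, 39, 15), (12, 39, 38), (12, 39, 5), (15, 17, 10), (15, 17, 15), (15, 17, 35), (15, 17, 37), (15, 39, 11), (15, 39, 12), (15, 39, 15), (15, 39, 38), (15, 39, 5), (35, 17, 10), (35, 17, 15), (35, 17, 35), (35, 17, 37), (37, 17, 10), (37, 17, 15), (37, 17, 35), (37, 17, 37), (38, 39, 11), (38, 39, 12), (38, 39, 15), (38, 39, 38), (38, 39, 5), (5, 39, 11), (5, 39, 12), (5, 39, 15), (5, 39, 38), (5, 39, 5)}
Apply σ_{qty > qty2}; surviving tuples: {(11, 39, 5), (12, 39, 11), (12, 39, 5), (15, 17, 10), (15, 39, 11), (15, 39, 12), (15, 39, 5), (35, 17, 10), (35, 17, 15), (37, 17, 10), (37, 17, 15), (37, 17, 35), (38, 39, 11), (38, 39, 12), (38, 39, 15), (38, 39, 5)}
π_{cost, qty2} gives {(17, 10), (17, 15), (17, 35), (39, 11), (39, 12), (39, 15), (39, 5)} (9 duplicate(s) eliminated).

{(17, 10), (17, 15), (17, 35), (39, 11), (39, 12), (39, 15), (39, 5)}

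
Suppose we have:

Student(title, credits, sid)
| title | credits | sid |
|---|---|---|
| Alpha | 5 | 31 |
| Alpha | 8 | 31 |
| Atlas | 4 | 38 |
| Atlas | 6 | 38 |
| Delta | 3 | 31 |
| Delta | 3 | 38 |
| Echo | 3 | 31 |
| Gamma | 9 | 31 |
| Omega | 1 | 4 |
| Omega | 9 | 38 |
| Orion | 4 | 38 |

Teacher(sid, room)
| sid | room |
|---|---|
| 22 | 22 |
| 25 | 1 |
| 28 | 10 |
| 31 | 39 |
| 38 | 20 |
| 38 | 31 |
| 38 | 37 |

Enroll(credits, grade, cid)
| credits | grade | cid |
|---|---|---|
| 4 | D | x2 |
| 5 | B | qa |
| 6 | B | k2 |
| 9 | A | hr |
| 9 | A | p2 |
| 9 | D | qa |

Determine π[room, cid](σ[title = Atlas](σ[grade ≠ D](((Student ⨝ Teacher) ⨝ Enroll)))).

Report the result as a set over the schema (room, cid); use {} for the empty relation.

{(20, k2), (31, k2), (37, k2)}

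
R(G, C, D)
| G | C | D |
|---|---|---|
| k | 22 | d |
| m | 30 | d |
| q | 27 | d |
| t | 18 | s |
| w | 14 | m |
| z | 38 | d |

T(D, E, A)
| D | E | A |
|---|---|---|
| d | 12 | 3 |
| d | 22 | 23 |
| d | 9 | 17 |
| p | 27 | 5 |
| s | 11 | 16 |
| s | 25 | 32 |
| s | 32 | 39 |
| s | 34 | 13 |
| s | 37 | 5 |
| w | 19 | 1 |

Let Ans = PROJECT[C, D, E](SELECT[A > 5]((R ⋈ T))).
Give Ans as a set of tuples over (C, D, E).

{(18, s, 11), (18, s, 25), (18, s, 32), (18, s, 34), (22, d, 22), (22, d, 9), (27, d, 22), (27, d, 9), (30, d, 22), (30, d, 9), (38, d, 22), (38, d, 9)}

Joining R and T on D yields {(k, 22, d, 12, 3), (k, 22, d, 22, 23), (k, 22, d, 9, 17), (m, 30, d, 12, 3), (m, 30, d, 22, 23), (m, 30, d, 9, 17), (q, 27, d, 12, 3), (q, 27, d, 22, 23), (q, 27, d, 9, 17), (t, 18, s, 11, 16), (t, 18, s, 25, 32), (t, 18, s, 32, 39), (t, 18, s, 34, 13), (t, 18, s, 37, 5), (z, 38, d, 12, 3), (z, 38, d, 22, 23), (z, 38, d, 9, 17)}.
σ[A > 5]: keep tuples satisfying A > 5 → {(k, 22, d, 22, 23), (k, 22, d, 9, 17), (m, 30, d, 22, 23), (m, 30, d, 9, 17), (q, 27, d, 22, 23), (q, 27, d, 9, 17), (t, 18, s, 11, 16), (t, 18, s, 25, 32), (t, 18, s, 32, 39), (t, 18, s, 34, 13), (z, 38, d, 22, 23), (z, 38, d, 9, 17)}
π[C, D, E]: project onto (C, D, E) → {(18, s, 11), (18, s, 25), (18, s, 32), (18, s, 34), (22, d, 22), (22, d, 9), (27, d, 22), (27, d, 9), (30, d, 22), (30, d, 9), (38, d, 22), (38, d, 9)}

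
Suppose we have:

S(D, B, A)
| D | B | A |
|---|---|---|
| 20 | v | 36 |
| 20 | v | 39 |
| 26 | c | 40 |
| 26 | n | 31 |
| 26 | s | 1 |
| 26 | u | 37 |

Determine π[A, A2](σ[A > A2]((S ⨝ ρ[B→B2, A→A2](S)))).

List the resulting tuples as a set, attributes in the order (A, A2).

ρ[B→B2, A→A2]: schema becomes (D, B2, A2); tuples unchanged.
Natural join on D: {(20, v, 36, v, 36), (20, v, 36, v, 39), (20, v, 39, v, 36), (20, v, 39, v, 39), (26, c, 40, c, 40), (26, c, 40, n, 31), (26, c, 40, s, 1), (26, c, 40, u, 37), (26, n, 31, c, 40), (26, n, 31, n, 31), (26, n, 31, s, 1), (26, n, 31, u, 37), (26, s, 1, c, 40), (26, s, 1, n, 31), (26, s, 1, s, 1), (26, s, 1, u, 37), (26, u, 37, c, 40), (26, u, 37, n, 31), (26, u, 37, s, 1), (26, u, 37, u, 37)}
Selection A > A2: {(20, v, 39, v, 36), (26, c, 40, n, 31), (26, c, 40, s, 1), (26, c, 40, u, 37), (26, n, 31, s, 1), (26, u, 37, n, 31), (26, u, 37, s, 1)}
Projecting to A, A2: {(31, 1), (37, 1), (37, 31), (39, 36), (40, 1), (40, 31), (40, 37)}

{(31, 1), (37, 1), (37, 31), (39, 36), (40, 1), (40, 31), (40, 37)}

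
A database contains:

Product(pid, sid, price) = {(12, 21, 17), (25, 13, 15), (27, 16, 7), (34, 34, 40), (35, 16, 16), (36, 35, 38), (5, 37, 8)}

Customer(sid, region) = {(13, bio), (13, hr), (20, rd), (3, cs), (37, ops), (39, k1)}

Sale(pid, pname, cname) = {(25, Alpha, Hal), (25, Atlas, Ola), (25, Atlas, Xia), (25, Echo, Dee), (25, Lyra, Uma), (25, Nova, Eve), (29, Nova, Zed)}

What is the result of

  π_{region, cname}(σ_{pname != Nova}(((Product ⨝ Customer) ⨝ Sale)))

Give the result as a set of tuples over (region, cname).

{(bio, Dee), (bio, Hal), (bio, Ola), (bio, Uma), (bio, Xia), (hr, Dee), (hr, Hal), (hr, Ola), (hr, Uma), (hr, Xia)}

Natural join on sid: {(25, 13, 15, bio), (25, 13, 15, hr), (5, 37, 8, ops)}
Natural join on pid: {(25, 13, 15, bio, Alpha, Hal), (25, 13, 15, bio, Atlas, Ola), (25, 13, 15, bio, Atlas, Xia), (25, 13, 15, bio, Echo, Dee), (25, 13, 15, bio, Lyra, Uma), (25, 13, 15, bio, Nova, Eve), (25, 13, 15, hr, Alpha, Hal), (25, 13, 15, hr, Atlas, Ola), (25, 13, 15, hr, Atlas, Xia), (25, 13, 15, hr, Echo, Dee), (25, 13, 15, hr, Lyra, Uma), (25, 13, 15, hr, Nova, Eve)}
Filtering on pname != Nova leaves {(25, 13, 15, bio, Alpha, Hal), (25, 13, 15, bio, Atlas, Ola), (25, 13, 15, bio, Atlas, Xia), (25, 13, 15, bio, Echo, Dee), (25, 13, 15, bio, Lyra, Uma), (25, 13, 15, hr, Alpha, Hal), (25, 13, 15, hr, Atlas, Ola), (25, 13, 15, hr, Atlas, Xia), (25, 13, 15, hr, Echo, Dee), (25, 13, 15, hr, Lyra, Uma)}.
Keep only column(s) region, cname: {(bio, Dee), (bio, Hal), (bio, Ola), (bio, Uma), (bio, Xia), (hr, Dee), (hr, Hal), (hr, Ola), (hr, Uma), (hr, Xia)}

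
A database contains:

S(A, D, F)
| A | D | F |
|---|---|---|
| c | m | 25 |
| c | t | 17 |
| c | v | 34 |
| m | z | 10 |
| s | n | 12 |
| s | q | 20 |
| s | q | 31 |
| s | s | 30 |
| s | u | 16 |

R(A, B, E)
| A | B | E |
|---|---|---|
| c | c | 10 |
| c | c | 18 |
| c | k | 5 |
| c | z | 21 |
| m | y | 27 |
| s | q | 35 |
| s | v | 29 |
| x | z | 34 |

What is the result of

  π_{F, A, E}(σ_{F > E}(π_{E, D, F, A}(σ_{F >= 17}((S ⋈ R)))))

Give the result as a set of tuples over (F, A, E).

{(17, c, 10), (17, c, 5), (25, c, 10), (25, c, 18), (25, c, 21), (25, c, 5), (30, s, 29), (31, s, 29), (34, c, 10), (34, c, 18), (34, c, 21), (34, c, 5)}

S ⋈ R (natural join on A): {(c, m, 25, c, 10), (c, m, 25, c, 18), (c, m, 25, k, 5), (c, m, 25, z, 21), (c, t, 17, c, 10), (c, t, 17, c, 18), (c, t, 17, k, 5), (c, t, 17, z, 21), (c, v, 34, c, 10), (c, v, 34, c, 18), (c, v, 34, k, 5), (c, v, 34, z, 21), (m, z, 10, y, 27), (s, n, 12, q, 35), (s, n, 12, v, 29), (s, q, 20, q, 35), (s, q, 20, v, 29), (s, q, 31, q, 35), (s, q, 31, v, 29), (s, s, 30, q, 35), (s, s, 30, v, 29), (s, u, 16, q, 35), (s, u, 16, v, 29)}
Selection F >= 17: {(c, m, 25, c, 10), (c, m, 25, c, 18), (c, m, 25, k, 5), (c, m, 25, z, 21), (c, t, 17, c, 10), (c, t, 17, c, 18), (c, t, 17, k, 5), (c, t, 17, z, 21), (c, v, 34, c, 10), (c, v, 34, c, 18), (c, v, 34, k, 5), (c, v, 34, z, 21), (s, q, 20, q, 35), (s, q, 20, v, 29), (s, q, 31, q, 35), (s, q, 31, v, 29), (s, s, 30, q, 35), (s, s, 30, v, 29)}
Projecting to E, D, F, A: {(10, m, 25, c), (10, t, 17, c), (10, v, 34, c), (18, m, 25, c), (18, t, 17, c), (18, v, 34, c), (21, m, 25, c), (21, t, 17, c), (21, v, 34, c), (29, q, 20, s), (29, q, 31, s), (29, s, 30, s), (35, q, 20, s), (35, q, 31, s), (35, s, 30, s), (5, m, 25, c), (5, t, 17, c), (5, v, 34, c)}
Selection F > E: {(10, m, 25, c), (10, t, 17, c), (10, v, 34, c), (18, m, 25, c), (18, v, 34, c), (21, m, 25, c), (21, v, 34, c), (29, q, 31, s), (29, s, 30, s), (5, m, 25, c), (5, t, 17, c), (5, v, 34, c)}
Projecting to F, A, E: {(17, c, 10), (17, c, 5), (25, c, 10), (25, c, 18), (25, c, 21), (25, c, 5), (30, s, 29), (31, s, 29), (34, c, 10), (34, c, 18), (34, c, 21), (34, c, 5)}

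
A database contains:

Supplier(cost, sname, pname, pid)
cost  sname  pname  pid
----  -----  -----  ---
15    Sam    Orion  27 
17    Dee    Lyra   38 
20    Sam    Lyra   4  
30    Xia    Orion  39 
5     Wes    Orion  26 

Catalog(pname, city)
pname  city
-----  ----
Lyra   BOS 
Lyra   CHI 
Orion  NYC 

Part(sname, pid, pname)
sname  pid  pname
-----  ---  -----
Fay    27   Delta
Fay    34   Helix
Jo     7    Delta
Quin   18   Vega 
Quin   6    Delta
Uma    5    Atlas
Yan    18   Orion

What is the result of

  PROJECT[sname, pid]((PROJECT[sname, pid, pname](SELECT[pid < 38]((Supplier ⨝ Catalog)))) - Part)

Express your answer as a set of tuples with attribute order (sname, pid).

Natural join on pname: {(15, Sam, Orion, 27, NYC), (17, Dee, Lyra, 38, BOS), (17, Dee, Lyra, 38, CHI), (20, Sam, Lyra, 4, BOS), (20, Sam, Lyra, 4, CHI), (30, Xia, Orion, 39, NYC), (5, Wes, Orion, 26, NYC)}
Selection pid < 38: {(15, Sam, Orion, 27, NYC), (20, Sam, Lyra, 4, BOS), (20, Sam, Lyra, 4, CHI), (5, Wes, Orion, 26, NYC)}
π_{sname, pid, pname} gives {(Sam, 27, Orion), (Sam, 4, Lyra), (Wes, 26, Orion)} (1 duplicate(s) eliminated).
Taking the difference: {(Sam, 27, Orion), (Sam, 4, Lyra), (Wes, 26, Orion)}
π_{sname, pid} gives {(Sam, 27), (Sam, 4), (Wes, 26)}.

{(Sam, 27), (Sam, 4), (Wes, 26)}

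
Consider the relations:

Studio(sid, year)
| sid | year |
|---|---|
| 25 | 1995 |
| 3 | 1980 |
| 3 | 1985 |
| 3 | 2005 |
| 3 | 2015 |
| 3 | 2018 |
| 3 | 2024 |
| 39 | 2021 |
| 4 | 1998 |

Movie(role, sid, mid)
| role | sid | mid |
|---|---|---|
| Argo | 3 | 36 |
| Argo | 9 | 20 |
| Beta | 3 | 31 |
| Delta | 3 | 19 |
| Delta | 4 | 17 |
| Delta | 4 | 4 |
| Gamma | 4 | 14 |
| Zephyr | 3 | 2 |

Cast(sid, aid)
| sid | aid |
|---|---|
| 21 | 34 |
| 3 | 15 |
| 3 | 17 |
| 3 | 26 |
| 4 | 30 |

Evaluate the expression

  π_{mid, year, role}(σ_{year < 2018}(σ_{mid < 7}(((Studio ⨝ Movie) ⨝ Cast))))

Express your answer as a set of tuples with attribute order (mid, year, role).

{(2, 1980, Zephyr), (2, 1985, Zephyr), (2, 2005, Zephyr), (2, 2015, Zephyr), (4, 1998, Delta)}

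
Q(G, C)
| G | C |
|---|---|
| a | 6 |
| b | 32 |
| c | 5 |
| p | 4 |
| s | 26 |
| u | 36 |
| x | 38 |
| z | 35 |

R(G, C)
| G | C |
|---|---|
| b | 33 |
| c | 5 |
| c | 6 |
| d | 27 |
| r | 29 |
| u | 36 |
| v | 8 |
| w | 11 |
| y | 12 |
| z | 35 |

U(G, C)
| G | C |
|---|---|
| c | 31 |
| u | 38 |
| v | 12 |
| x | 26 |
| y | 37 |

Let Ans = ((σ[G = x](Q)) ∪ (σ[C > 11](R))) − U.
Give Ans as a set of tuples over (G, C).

{(b, 33), (d, 27), (r, 29), (u, 36), (x, 38), (y, 12), (z, 35)}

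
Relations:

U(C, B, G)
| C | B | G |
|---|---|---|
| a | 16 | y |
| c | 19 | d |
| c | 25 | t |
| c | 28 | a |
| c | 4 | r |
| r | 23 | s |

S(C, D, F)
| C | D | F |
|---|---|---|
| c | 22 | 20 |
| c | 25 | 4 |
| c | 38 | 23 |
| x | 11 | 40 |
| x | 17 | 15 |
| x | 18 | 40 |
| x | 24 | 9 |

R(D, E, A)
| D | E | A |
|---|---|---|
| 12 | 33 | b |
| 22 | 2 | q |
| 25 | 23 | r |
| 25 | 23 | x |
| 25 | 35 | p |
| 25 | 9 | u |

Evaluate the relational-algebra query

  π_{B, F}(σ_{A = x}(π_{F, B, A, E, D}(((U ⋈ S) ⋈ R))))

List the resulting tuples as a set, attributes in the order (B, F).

{(19, 4), (25, 4), (28, 4), (4, 4)}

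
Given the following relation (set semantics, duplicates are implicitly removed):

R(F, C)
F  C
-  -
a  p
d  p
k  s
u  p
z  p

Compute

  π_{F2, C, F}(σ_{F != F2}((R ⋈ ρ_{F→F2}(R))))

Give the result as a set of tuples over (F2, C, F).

ρ[F→F2]: schema becomes (F2, C); tuples unchanged.
Joining R and ρ_{F→F2}(R) on C yields {(a, p, a), (a, p, d), (a, p, u), (a, p, z), (d, p, a), (d, p, d), (d, p, u), (d, p, z), (k, s, k), (u, p, a), (u, p, d), (u, p, u), (u, p, z), (z, p, a), (z, p, d), (z, p, u), (z, p, z)}.
Selection F != F2: {(a, p, d), (a, p, u), (a, p, z), (d, p, a), (d, p, u), (d, p, z), (u, p, a), (u, p, d), (u, p, z), (z, p, a), (z, p, d), (z, p, u)}
Projecting to F2, C, F: {(a, p, d), (a, p, u), (a, p, z), (d, p, a), (d, p, u), (d, p, z), (u, p, a), (u, p, d), (u, p, z), (z, p, a), (z, p, d), (z, p, u)}

{(a, p, d), (a, p, u), (a, p, z), (d, p, a), (d, p, u), (d, p, z), (u, p, a), (u, p, d), (u, p, z), (z, p, a), (z, p, d), (z, p, u)}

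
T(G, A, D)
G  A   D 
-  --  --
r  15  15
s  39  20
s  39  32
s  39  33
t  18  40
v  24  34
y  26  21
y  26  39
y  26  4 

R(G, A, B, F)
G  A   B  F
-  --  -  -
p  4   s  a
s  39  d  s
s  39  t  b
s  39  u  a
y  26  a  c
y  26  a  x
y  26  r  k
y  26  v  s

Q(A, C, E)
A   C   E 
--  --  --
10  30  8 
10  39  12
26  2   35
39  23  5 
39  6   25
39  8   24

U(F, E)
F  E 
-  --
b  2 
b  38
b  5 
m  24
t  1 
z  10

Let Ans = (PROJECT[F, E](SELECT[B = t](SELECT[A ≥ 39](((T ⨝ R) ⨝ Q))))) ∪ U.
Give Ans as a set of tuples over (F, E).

Natural join on G, A: {(s, 39, 20, d, s), (s, 39, 20, t, b), (s, 39, 20, u, a), (s, 39, 32, d, s), (s, 39, 32, t, b), (s, 39, 32, u, a), (s, 39, 33, d, s), (s, 39, 33, t, b), (s, 39, 33, u, a), (y, 26, 21, a, c), (y, 26, 21, a, x), (y, 26, 21, r, k), (y, 26, 21, v, s), (y, 26, 39, a, c), (y, 26, 39, a, x), (y, 26, 39, r, k), (y, 26, 39, v, s), (y, 26, 4, a, c), (y, 26, 4, a, x), (y, 26, 4, r, k), (y, 26, 4, v, s)}
Natural join on A: {(s, 39, 20, d, s, 23, 5), (s, 39, 20, d, s, 6, 25), (s, 39, 20, d, s, 8, 24), (s, 39, 20, t, b, 23, 5), (s, 39, 20, t, b, 6, 25), (s, 39, 20, t, b, 8, 24), (s, 39, 20, u, a, 23, 5), (s, 39, 20, u, a, 6, 25), (s, 39, 20, u, a, 8, 24), (s, 39, 32, d, s, 23, 5), (s, 39, 32, d, s, 6, 25), (s, 39, 32, d, s, 8, 24), (s, 39, 32, t, b, 23, 5), (s, 39, 32, t, b, 6, 25), (s, 39, 32, t, b, 8, 24), (s, 39, 32, u, a, 23, 5), (s, 39, 32, u, a, 6, 25), (s, 39, 32, u, a, 8, 24), (s, 39, 33, d, s, 23, 5), (s, 39, 33, d, s, 6, 25), (s, 39, 33, d, s, 8, 24), (s, 39, 33, t, b, 23, 5), (s, 39, 33, t, b, 6, 25), (s, 39, 33, t, b, 8, 24), (s, 39, 33, u, a, 23, 5), (s, 39, 33, u, a, 6, 25), (s, 39, 33, u, a, 8, 24), (y, 26, 21, a, c, 2, 35), (y, 26, 21, a, x, 2, 35), (y, 26, 21, r, k, 2, 35), (y, 26, 21, v, s, 2, 35), (y, 26, 39, a, c, 2, 35), (y, 26, 39, a, x, 2, 35), (y, 26, 39, r, k, 2, 35), (y, 26, 39, v, s, 2, 35), (y, 26, 4, a, c, 2, 35), (y, 26, 4, a, x, 2, 35), (y, 26, 4, r, k, 2, 35), (y, 26, 4, v, s, 2, 35)}
Filtering on A ≥ 39 leaves {(s, 39, 20, d, s, 23, 5), (s, 39, 20, d, s, 6, 25), (s, 39, 20, d, s, 8, 24), (s, 39, 20, t, b, 23, 5), (s, 39, 20, t, b, 6, 25), (s, 39, 20, t, b, 8, 24), (s, 39, 20, u, a, 23, 5), (s, 39, 20, u, a, 6, 25), (s, 39, 20, u, a, 8, 24), (s, 39, 32, d, s, 23, 5), (s, 39, 32, d, s, 6, 25), (s, 39, 32, d, s, 8, 24), (s, 39, 32, t, b, 23, 5), (s, 39, 32, t, b, 6, 25), (s, 39, 32, t, b, 8, 24), (s, 39, 32, u, a, 23, 5), (s, 39, 32, u, a, 6, 25), (s, 39, 32, u, a, 8, 24), (s, 39, 33, d, s, 23, 5), (s, 39, 33, d, s, 6, 25), (s, 39, 33, d, s, 8, 24), (s, 39, 33, t, b, 23, 5), (s, 39, 33, t, b, 6, 25), (s, 39, 33, t, b, 8, 24), (s, 39, 33, u, a, 23, 5), (s, 39, 33, u, a, 6, 25), (s, 39, 33, u, a, 8, 24)}.
Filtering on B = t leaves {(s, 39, 20, t, b, 23, 5), (s, 39, 20, t, b, 6, 25), (s, 39, 20, t, b, 8, 24), (s, 39, 32, t, b, 23, 5), (s, 39, 32, t, b, 6, 25), (s, 39, 32, t, b, 8, 24), (s, 39, 33, t, b, 23, 5), (s, 39, 33, t, b, 6, 25), (s, 39, 33, t, b, 8, 24)}.
Projecting to F, E (6 duplicate(s) eliminated): {(b, 24), (b, 25), (b, 5)}
Set union of the two operands is {(b, 2), (b, 24), (b, 25), (b, 38), (b, 5), (m, 24), (t, 1), (z, 10)}.

{(b, 2), (b, 24), (b, 25), (b, 38), (b, 5), (m, 24), (t, 1), (z, 10)}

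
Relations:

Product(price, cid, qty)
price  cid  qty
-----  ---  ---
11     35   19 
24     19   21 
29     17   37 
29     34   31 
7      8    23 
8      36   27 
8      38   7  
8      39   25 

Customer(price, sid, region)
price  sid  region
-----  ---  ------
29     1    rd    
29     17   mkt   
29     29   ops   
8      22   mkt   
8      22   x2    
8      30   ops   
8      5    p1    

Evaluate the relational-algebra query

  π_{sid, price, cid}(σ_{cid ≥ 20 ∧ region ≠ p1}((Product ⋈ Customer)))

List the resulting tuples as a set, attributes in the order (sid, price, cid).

Joining Product and Customer on price yields {(29, 17, 37, 1, rd), (29, 17, 37, 17, mkt), (29, 17, 37, 29, ops), (29, 34, 31, 1, rd), (29, 34, 31, 17, mkt), (29, 34, 31, 29, ops), (8, 36, 27, 22, mkt), (8, 36, 27, 22, x2), (8, 36, 27, 30, ops), (8, 36, 27, 5, p1), (8, 38, 7, 22, mkt), (8, 38, 7, 22, x2), (8, 38, 7, 30, ops), (8, 38, 7, 5, p1), (8, 39, 25, 22, mkt), (8, 39, 25, 22, x2), (8, 39, 25, 30, ops), (8, 39, 25, 5, p1)}.
Filtering on cid ≥ 20 ∧ region ≠ p1 leaves {(29, 34, 31, 1, rd), (29, 34, 31, 17, mkt), (29, 34, 31, 29, ops), (8, 36, 27, 22, mkt), (8, 36, 27, 22, x2), (8, 36, 27, 30, ops), (8, 38, 7, 22, mkt), (8, 38, 7, 22, x2), (8, 38, 7, 30, ops), (8, 39, 25, 22, mkt), (8, 39, 25, 22, x2), (8, 39, 25, 30, ops)}.
Projecting to sid, price, cid (3 duplicate(s) eliminated): {(1, 29, 34), (17, 29, 34), (22, 8, 36), (22, 8, 38), (22, 8, 39), (29, 29, 34), (30, 8, 36), (30, 8, 38), (30, 8, 39)}

{(1, 29, 34), (17, 29, 34), (22, 8, 36), (22, 8, 38), (22, 8, 39), (29, 29, 34), (30, 8, 36), (30, 8, 38), (30, 8, 39)}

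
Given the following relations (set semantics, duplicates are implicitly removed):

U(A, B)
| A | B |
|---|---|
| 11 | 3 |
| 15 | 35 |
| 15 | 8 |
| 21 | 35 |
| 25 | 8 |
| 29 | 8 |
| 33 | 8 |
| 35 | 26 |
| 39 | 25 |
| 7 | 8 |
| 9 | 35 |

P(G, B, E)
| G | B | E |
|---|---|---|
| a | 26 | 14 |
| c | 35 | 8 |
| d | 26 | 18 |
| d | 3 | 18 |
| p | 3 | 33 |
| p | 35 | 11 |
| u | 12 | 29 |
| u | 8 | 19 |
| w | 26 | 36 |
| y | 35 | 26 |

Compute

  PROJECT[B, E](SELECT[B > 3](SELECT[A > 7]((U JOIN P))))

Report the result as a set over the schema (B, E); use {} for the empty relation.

{(26, 14), (26, 18), (26, 36), (35, 11), (35, 26), (35, 8), (8, 19)}

Joining U and P on B yields {(11, 3, d, 18), (11, 3, p, 33), (15, 35, c, 8), (15, 35, p, 11), (15, 35, y, 26), (15, 8, u, 19), (21, 35, c, 8), (21, 35, p, 11), (21, 35, y, 26), (25, 8, u, 19), (29, 8, u, 19), (33, 8, u, 19), (35, 26, a, 14), (35, 26, d, 18), (35, 26, w, 36), (7, 8, u, 19), (9, 35, c, 8), (9, 35, p, 11), (9, 35, y, 26)}.
Filtering on A > 7 leaves {(11, 3, d, 18), (11, 3, p, 33), (15, 35, c, 8), (15, 35, p, 11), (15, 35, y, 26), (15, 8, u, 19), (21, 35, c, 8), (21, 35, p, 11), (21, 35, y, 26), (25, 8, u, 19), (29, 8, u, 19), (33, 8, u, 19), (35, 26, a, 14), (35, 26, d, 18), (35, 26, w, 36), (9, 35, c, 8), (9, 35, p, 11), (9, 35, y, 26)}.
Filtering on B > 3 leaves {(15, 35, c, 8), (15, 35, p, 11), (15, 35, y, 26), (15, 8, u, 19), (21, 35, c, 8), (21, 35, p, 11), (21, 35, y, 26), (25, 8, u, 19), (29, 8, u, 19), (33, 8, u, 19), (35, 26, a, 14), (35, 26, d, 18), (35, 26, w, 36), (9, 35, c, 8), (9, 35, p, 11), (9, 35, y, 26)}.
Projecting to B, E (9 duplicate(s) eliminated): {(26, 14), (26, 18), (26, 36), (35, 11), (35, 26), (35, 8), (8, 19)}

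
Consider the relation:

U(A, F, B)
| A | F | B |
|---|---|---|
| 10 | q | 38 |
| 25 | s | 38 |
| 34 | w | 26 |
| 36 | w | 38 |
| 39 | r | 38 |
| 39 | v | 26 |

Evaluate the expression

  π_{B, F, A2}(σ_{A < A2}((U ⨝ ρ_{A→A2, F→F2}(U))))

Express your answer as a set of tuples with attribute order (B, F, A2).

{(26, w, 39), (38, q, 25), (38, q, 36), (38, q, 39), (38, s, 36), (38, s, 39), (38, w, 39)}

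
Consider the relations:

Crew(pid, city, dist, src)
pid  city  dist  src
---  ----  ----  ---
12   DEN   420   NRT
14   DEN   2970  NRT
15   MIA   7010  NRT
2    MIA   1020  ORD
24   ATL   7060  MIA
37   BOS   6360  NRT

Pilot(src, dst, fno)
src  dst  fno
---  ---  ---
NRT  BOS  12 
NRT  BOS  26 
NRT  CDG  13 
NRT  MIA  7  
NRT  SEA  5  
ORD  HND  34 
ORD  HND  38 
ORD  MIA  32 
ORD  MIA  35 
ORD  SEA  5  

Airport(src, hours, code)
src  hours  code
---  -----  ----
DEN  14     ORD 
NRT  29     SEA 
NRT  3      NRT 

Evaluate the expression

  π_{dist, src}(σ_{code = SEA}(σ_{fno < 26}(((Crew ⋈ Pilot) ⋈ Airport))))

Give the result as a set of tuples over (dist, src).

{(2970, NRT), (420, NRT), (6360, NRT), (7010, NRT)}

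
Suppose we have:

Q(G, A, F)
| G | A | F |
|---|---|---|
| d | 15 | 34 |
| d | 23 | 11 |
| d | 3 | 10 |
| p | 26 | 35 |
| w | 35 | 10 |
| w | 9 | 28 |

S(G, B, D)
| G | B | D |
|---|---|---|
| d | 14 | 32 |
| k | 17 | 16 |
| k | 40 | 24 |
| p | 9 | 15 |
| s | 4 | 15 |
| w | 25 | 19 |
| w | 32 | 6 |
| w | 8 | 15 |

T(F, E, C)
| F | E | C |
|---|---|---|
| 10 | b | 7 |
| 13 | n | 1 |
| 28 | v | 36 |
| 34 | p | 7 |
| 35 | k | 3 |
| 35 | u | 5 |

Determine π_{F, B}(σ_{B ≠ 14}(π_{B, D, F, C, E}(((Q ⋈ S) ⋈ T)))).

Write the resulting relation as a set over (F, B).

{(10, 25), (10, 32), (10, 8), (28, 25), (28, 32), (28, 8), (35, 9)}

Q ⋈ S (natural join on G): {(d, 15, 34, 14, 32), (d, 23, 11, 14, 32), (d, 3, 10, 14, 32), (p, 26, 35, 9, 15), (w, 35, 10, 25, 19), (w, 35, 10, 32, 6), (w, 35, 10, 8, 15), (w, 9, 28, 25, 19), (w, 9, 28, 32, 6), (w, 9, 28, 8, 15)}
(Q ⋈ S) ⋈ T (natural join on F): {(d, 15, 34, 14, 32, p, 7), (d, 3, 10, 14, 32, b, 7), (p, 26, 35, 9, 15, k, 3), (p, 26, 35, 9, 15, u, 5), (w, 35, 10, 25, 19, b, 7), (w, 35, 10, 32, 6, b, 7), (w, 35, 10, 8, 15, b, 7), (w, 9, 28, 25, 19, v, 36), (w, 9, 28, 32, 6, v, 36), (w, 9, 28, 8, 15, v, 36)}
π_{B, D, F, C, E} gives {(14, 32, 10, 7, b), (14, 32, 34, 7, p), (25, 19, 10, 7, b), (25, 19, 28, 36, v), (32, 6, 10, 7, b), (32, 6, 28, 36, v), (8, 15, 10, 7, b), (8, 15, 28, 36, v), (9, 15, 35, 3, k), (9, 15, 35, 5, u)}.
σ[B ≠ 14]: keep tuples satisfying B ≠ 14 → {(25, 19, 10, 7, b), (25, 19, 28, 36, v), (32, 6, 10, 7, b), (32, 6, 28, 36, v), (8, 15, 10, 7, b), (8, 15, 28, 36, v), (9, 15, 35, 3, k), (9, 15, 35, 5, u)}
π_{F, B} gives {(10, 25), (10, 32), (10, 8), (28, 25), (28, 32), (28, 8), (35, 9)} (1 duplicate(s) eliminated).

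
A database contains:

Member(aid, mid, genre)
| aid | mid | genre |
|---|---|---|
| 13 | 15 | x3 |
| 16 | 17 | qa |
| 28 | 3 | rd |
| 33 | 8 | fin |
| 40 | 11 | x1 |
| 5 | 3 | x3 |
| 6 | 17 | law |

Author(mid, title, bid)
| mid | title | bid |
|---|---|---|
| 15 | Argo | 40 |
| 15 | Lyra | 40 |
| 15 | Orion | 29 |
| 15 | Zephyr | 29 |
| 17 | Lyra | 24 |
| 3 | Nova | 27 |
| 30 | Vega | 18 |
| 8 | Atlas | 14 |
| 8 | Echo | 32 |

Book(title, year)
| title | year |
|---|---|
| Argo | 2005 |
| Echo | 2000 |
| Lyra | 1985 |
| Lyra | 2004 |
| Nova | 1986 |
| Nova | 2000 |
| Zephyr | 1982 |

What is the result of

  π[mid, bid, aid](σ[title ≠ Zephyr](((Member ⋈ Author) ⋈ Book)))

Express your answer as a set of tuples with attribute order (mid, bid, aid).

Member ⋈ Author (natural join on mid): {(13, 15, x3, Argo, 40), (13, 15, x3, Lyra, 40), (13, 15, x3, Orion, 29), (13, 15, x3, Zephyr, 29), (16, 17, qa, Lyra, 24), (28, 3, rd, Nova, 27), (33, 8, fin, Atlas, 14), (33, 8, fin, Echo, 32), (5, 3, x3, Nova, 27), (6, 17, law, Lyra, 24)}
(Member ⋈ Author) ⋈ Book (natural join on title): {(13, 15, x3, Argo, 40, 2005), (13, 15, x3, Lyra, 40, 1985), (13, 15, x3, Lyra, 40, 2004), (13, 15, x3, Zephyr, 29, 1982), (16, 17, qa, Lyra, 24, 1985), (16, 17, qa, Lyra, 24, 2004), (28, 3, rd, Nova, 27, 1986), (28, 3, rd, Nova, 27, 2000), (33, 8, fin, Echo, 32, 2000), (5, 3, x3, Nova, 27, 1986), (5, 3, x3, Nova, 27, 2000), (6, 17, law, Lyra, 24, 1985), (6, 17, law, Lyra, 24, 2004)}
Filtering on title ≠ Zephyr leaves {(13, 15, x3, Argo, 40, 2005), (13, 15, x3, Lyra, 40, 1985), (13, 15, x3, Lyra, 40, 2004), (16, 17, qa, Lyra, 24, 1985), (16, 17, qa, Lyra, 24, 2004), (28, 3, rd, Nova, 27, 1986), (28, 3, rd, Nova, 27, 2000), (33, 8, fin, Echo, 32, 2000), (5, 3, x3, Nova, 27, 1986), (5, 3, x3, Nova, 27, 2000), (6, 17, law, Lyra, 24, 1985), (6, 17, law, Lyra, 24, 2004)}.
Keep only column(s) mid, bid, aid (6 duplicate(s) eliminated): {(15, 40, 13), (17, 24, 16), (17, 24, 6), (3, 27, 28), (3, 27, 5), (8, 32, 33)}

{(15, 40, 13), (17, 24, 16), (17, 24, 6), (3, 27, 28), (3, 27, 5), (8, 32, 33)}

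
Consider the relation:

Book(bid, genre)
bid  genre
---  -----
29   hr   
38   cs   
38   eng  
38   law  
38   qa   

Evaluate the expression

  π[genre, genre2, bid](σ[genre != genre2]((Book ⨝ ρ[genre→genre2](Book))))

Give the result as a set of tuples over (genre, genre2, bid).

ρ[genre→genre2]: schema becomes (bid, genre2); tuples unchanged.
Book ⋈ ρ[genre→genre2](Book) (natural join on bid): {(29, hr, hr), (38, cs, cs), (38, cs, eng), (38, cs, law), (38, cs, qa), (38, eng, cs), (38, eng, eng), (38, eng, law), (38, eng, qa), (38, law, cs), (38, law, eng), (38, law, law), (38, law, qa), (38, qa, cs), (38, qa, eng), (38, qa, law), (38, qa, qa)}
σ[genre != genre2]: keep tuples satisfying genre != genre2 → {(38, cs, eng), (38, cs, law), (38, cs, qa), (38, eng, cs), (38, eng, law), (38, eng, qa), (38, law, cs), (38, law, eng), (38, law, qa), (38, qa, cs), (38, qa, eng), (38, qa, law)}
π[genre, genre2, bid]: project onto (genre, genre2, bid) → {(cs, eng, 38), (cs, law, 38), (cs, qa, 38), (eng, cs, 38), (eng, law, 38), (eng, qa, 38), (law, cs, 38), (law, eng, 38), (law, qa, 38), (qa, cs, 38), (qa, eng, 38), (qa, law, 38)}

{(cs, eng, 38), (cs, law, 38), (cs, qa, 38), (eng, cs, 38), (eng, law, 38), (eng, qa, 38), (law, cs, 38), (law, eng, 38), (law, qa, 38), (qa, cs, 38), (qa, eng, 38), (qa, law, 38)}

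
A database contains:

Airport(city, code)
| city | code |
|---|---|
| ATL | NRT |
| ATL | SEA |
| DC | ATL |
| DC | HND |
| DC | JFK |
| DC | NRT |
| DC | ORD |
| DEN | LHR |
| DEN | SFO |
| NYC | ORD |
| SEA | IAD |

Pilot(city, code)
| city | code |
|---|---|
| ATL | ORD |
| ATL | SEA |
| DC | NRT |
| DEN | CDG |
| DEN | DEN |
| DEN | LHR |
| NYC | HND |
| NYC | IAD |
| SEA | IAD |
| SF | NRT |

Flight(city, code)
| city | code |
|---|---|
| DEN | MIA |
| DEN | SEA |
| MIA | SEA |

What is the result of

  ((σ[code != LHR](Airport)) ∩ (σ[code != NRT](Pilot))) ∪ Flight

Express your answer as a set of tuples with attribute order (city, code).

{(ATL, SEA), (DEN, MIA), (DEN, SEA), (MIA, SEA), (SEA, IAD)}

Selection code != LHR: {(ATL, NRT), (ATL, SEA), (DC, ATL), (DC, HND), (DC, JFK), (DC, NRT), (DC, ORD), (DEN, SFO), (NYC, ORD), (SEA, IAD)}
Selection code != NRT: {(ATL, ORD), (ATL, SEA), (DEN, CDG), (DEN, DEN), (DEN, LHR), (NYC, HND), (NYC, IAD), (SEA, IAD)}
Set intersection of the two operands is {(ATL, SEA), (SEA, IAD)}.
Set union of the two operands is {(ATL, SEA), (DEN, MIA), (DEN, SEA), (MIA, SEA), (SEA, IAD)}.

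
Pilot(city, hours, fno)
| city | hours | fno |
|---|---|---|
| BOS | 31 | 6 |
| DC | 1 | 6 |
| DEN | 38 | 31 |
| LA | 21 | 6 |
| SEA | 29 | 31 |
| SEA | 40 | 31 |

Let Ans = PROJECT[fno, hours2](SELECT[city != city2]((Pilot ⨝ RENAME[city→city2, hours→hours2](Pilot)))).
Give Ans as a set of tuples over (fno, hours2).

ρ[city→city2, hours→hours2]: schema becomes (city2, hours2, fno); tuples unchanged.
Joining Pilot and RENAME[city→city2, hours→hours2](Pilot) on fno yields {(BOS, 31, 6, BOS, 31), (BOS, 31, 6, DC, 1), (BOS, 31, 6, LA, 21), (DC, 1, 6, BOS, 31), (DC, 1, 6, DC, 1), (DC, 1, 6, LA, 21), (DEN, 38, 31, DEN, 38), (DEN, 38, 31, SEA, 29), (DEN, 38, 31, SEA, 40), (LA, 21, 6, BOS, 31), (LA, 21, 6, DC, 1), (LA, 21, 6, LA, 21), (SEA, 29, 31, DEN, 38), (SEA, 29, 31, SEA, 29), (SEA, 29, 31, SEA, 40), (SEA, 40, 31, DEN, 38), (SEA, 40, 31, SEA, 29), (SEA, 40, 31, SEA, 40)}.
Apply σ_{city != city2}; surviving tuples: {(BOS, 31, 6, DC, 1), (BOS, 31, 6, LA, 21), (DC, 1, 6, BOS, 31), (DC, 1, 6, LA, 21), (DEN, 38, 31, SEA, 29), (DEN, 38, 31, SEA, 40), (LA, 21, 6, BOS, 31), (LA, 21, 6, DC, 1), (SEA, 29, 31, DEN, 38), (SEA, 40, 31, DEN, 38)}
Keep only column(s) fno, hours2 (4 duplicate(s) eliminated): {(31, 29), (31, 38), (31, 40), (6, 1), (6, 21), (6, 31)}

{(31, 29), (31, 38), (31, 40), (6, 1), (6, 21), (6, 31)}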